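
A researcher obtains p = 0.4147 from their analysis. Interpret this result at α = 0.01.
Since p = 0.4147 > α = 0.01, fail to reject H₀.
There is insufficient evidence to reject the null hypothesis; the result is not statistically significant at the 0.01 level.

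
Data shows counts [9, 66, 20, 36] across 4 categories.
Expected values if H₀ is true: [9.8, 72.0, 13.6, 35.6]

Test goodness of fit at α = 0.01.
Chi-square goodness of fit test:
H₀: observed counts match expected distribution
H₁: observed counts differ from expected distribution
df = k - 1 = 3
χ² = Σ(O - E)²/E
   = (9 - 9.8)²/9.8 + (66 - 72.0)²/72.0 + (20 - 13.6)²/13.6 + (36 - 35.6)²/35.6
   = 0.065 + 0.500 + 3.012 + 0.004
   = 3.58
p-value = 0.3103

Since p-value > α = 0.01, we fail to reject H₀.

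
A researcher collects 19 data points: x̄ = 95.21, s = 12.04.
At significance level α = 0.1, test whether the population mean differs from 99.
One-sample t-test:
H₀: μ = 99
H₁: μ ≠ 99
df = n - 1 = 18
t = (x̄ - μ₀) / (s/√n) = (95.21 - 99) / (12.04/√19) = -1.372
p-value = 0.1869

Since p-value > α = 0.1, we fail to reject H₀.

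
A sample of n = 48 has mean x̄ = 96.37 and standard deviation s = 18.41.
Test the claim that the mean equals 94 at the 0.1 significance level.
One-sample t-test:
H₀: μ = 94
H₁: μ ≠ 94
df = n - 1 = 47
t = (x̄ - μ₀) / (s/√n) = (96.37 - 94) / (18.41/√48) = 0.892
p-value = 0.3770

Since p-value > α = 0.1, we fail to reject H₀.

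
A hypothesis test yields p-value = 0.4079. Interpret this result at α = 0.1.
Since p = 0.4079 > α = 0.1, fail to reject H₀.
There is insufficient evidence to reject the null hypothesis; the result is not statistically significant at the 0.1 level.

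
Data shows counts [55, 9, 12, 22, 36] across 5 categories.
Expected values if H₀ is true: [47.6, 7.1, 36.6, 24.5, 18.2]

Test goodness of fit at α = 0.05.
Chi-square goodness of fit test:
H₀: observed counts match expected distribution
H₁: observed counts differ from expected distribution
df = k - 1 = 4
χ² = Σ(O - E)²/E
   = (55 - 47.6)²/47.6 + (9 - 7.1)²/7.1 + (12 - 36.6)²/36.6 + (22 - 24.5)²/24.5 + (36 - 18.2)²/18.2
   = 1.150 + 0.508 + 16.534 + 0.255 + 17.409
   = 35.86
p-value < 0.0001

Since p-value < α = 0.05, we reject H₀.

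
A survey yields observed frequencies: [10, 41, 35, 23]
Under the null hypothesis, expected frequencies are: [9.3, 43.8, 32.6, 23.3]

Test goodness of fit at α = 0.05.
Chi-square goodness of fit test:
H₀: observed counts match expected distribution
H₁: observed counts differ from expected distribution
df = k - 1 = 3
χ² = Σ(O - E)²/E
   = (10 - 9.3)²/9.3 + (41 - 43.8)²/43.8 + (35 - 32.6)²/32.6 + (23 - 23.3)²/23.3
   = 0.053 + 0.179 + 0.177 + 0.004
   = 0.41
p-value = 0.9377

Since p-value > α = 0.05, we fail to reject H₀.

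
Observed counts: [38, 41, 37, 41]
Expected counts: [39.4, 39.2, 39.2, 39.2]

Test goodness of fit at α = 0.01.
Chi-square goodness of fit test:
H₀: observed counts match expected distribution
H₁: observed counts differ from expected distribution
df = k - 1 = 3
χ² = Σ(O - E)²/E
   = (38 - 39.4)²/39.4 + (41 - 39.2)²/39.2 + (37 - 39.2)²/39.2 + (41 - 39.2)²/39.2
   = 0.050 + 0.083 + 0.123 + 0.083
   = 0.34
p-value = 0.9526

Since p-value > α = 0.01, we fail to reject H₀.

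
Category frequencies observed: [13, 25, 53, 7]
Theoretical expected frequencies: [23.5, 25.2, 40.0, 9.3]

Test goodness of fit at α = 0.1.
Chi-square goodness of fit test:
H₀: observed counts match expected distribution
H₁: observed counts differ from expected distribution
df = k - 1 = 3
χ² = Σ(O - E)²/E
   = (13 - 23.5)²/23.5 + (25 - 25.2)²/25.2 + (53 - 40.0)²/40.0 + (7 - 9.3)²/9.3
   = 4.691 + 0.002 + 4.225 + 0.569
   = 9.49
p-value = 0.0235

Since p-value < α = 0.1, we reject H₀.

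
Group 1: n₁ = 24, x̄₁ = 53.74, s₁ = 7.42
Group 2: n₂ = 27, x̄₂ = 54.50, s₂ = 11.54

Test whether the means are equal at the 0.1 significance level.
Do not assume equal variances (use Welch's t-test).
Welch's two-sample t-test:
H₀: μ₁ = μ₂
H₁: μ₁ ≠ μ₂
s₁²/n₁ = 7.42²/24 = 2.2940,  s₂²/n₂ = 11.54²/27 = 4.9323
SE = √(s₁²/n₁ + s₂²/n₂) = √(2.2940 + 4.9323) = 2.6882
df (Welch-Satterthwaite) = (s₁²/n₁ + s₂²/n₂)² / [(s₁²/n₁)²/(n₁-1) + (s₂²/n₂)²/(n₂-1)] ≈ 44.84
t = (x̄₁ - x̄₂) / SE = (53.74 - 54.50) / 2.6882 = -0.76 / 2.6882 = -0.283
p-value = 0.7787

Since p-value > α = 0.1, we fail to reject H₀.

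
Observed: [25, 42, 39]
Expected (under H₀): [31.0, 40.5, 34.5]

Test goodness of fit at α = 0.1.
Chi-square goodness of fit test:
H₀: observed counts match expected distribution
H₁: observed counts differ from expected distribution
df = k - 1 = 2
χ² = Σ(O - E)²/E
   = (25 - 31.0)²/31.0 + (42 - 40.5)²/40.5 + (39 - 34.5)²/34.5
   = 1.161 + 0.056 + 0.587
   = 1.80
p-value = 0.4058

Since p-value > α = 0.1, we fail to reject H₀.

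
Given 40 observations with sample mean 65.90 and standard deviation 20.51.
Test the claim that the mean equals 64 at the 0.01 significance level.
One-sample t-test:
H₀: μ = 64
H₁: μ ≠ 64
df = n - 1 = 39
t = (x̄ - μ₀) / (s/√n) = (65.90 - 64) / (20.51/√40) = 0.586
p-value = 0.5613

Since p-value > α = 0.01, we fail to reject H₀.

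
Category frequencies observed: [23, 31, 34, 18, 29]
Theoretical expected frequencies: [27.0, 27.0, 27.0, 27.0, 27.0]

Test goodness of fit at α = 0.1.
Chi-square goodness of fit test:
H₀: observed counts match expected distribution
H₁: observed counts differ from expected distribution
df = k - 1 = 4
χ² = Σ(O - E)²/E
   = (23 - 27.0)²/27.0 + (31 - 27.0)²/27.0 + (34 - 27.0)²/27.0 + (18 - 27.0)²/27.0 + (29 - 27.0)²/27.0
   = 0.593 + 0.593 + 1.815 + 3.000 + 0.148
   = 6.15
p-value = 0.1884

Since p-value > α = 0.1, we fail to reject H₀.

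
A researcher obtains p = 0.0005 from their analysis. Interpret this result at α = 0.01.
Since p = 0.0005 < α = 0.01, reject H₀.
There is sufficient evidence to reject the null hypothesis; the result is statistically significant at the 0.01 level.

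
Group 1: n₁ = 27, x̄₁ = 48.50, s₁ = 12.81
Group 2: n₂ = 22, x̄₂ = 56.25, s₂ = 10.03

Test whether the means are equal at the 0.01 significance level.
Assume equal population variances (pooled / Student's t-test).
Student's two-sample t-test (equal variances):
H₀: μ₁ = μ₂
H₁: μ₁ ≠ μ₂
df = n₁ + n₂ - 2 = 47
Pooled variance s_p² = [(n₁-1)s₁² + (n₂-1)s₂²] / (n₁ + n₂ - 2) = [(26)(12.81²) + (21)(10.03²)] / 47 = 135.7259
SE = √(s_p²(1/n₁ + 1/n₂)) = √(135.7259 × (1/27 + 1/22)) = 3.3461
t = (x̄₁ - x̄₂) / SE = (48.50 - 56.25) / 3.3461 = -7.75 / 3.3461 = -2.316
p-value = 0.0250

Since p-value > α = 0.01, we fail to reject H₀.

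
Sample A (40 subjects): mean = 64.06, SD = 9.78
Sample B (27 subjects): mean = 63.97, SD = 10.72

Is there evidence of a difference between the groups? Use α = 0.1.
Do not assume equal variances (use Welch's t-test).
Welch's two-sample t-test:
H₀: μ₁ = μ₂
H₁: μ₁ ≠ μ₂
s₁²/n₁ = 9.78²/40 = 2.3912,  s₂²/n₂ = 10.72²/27 = 4.2562
SE = √(s₁²/n₁ + s₂²/n₂) = √(2.3912 + 4.2562) = 2.5783
df (Welch-Satterthwaite) = (s₁²/n₁ + s₂²/n₂)² / [(s₁²/n₁)²/(n₁-1) + (s₂²/n₂)²/(n₂-1)] ≈ 52.40
t = (x̄₁ - x̄₂) / SE = (64.06 - 63.97) / 2.5783 = 0.09 / 2.5783 = 0.035
p-value = 0.9723

Since p-value > α = 0.1, we fail to reject H₀.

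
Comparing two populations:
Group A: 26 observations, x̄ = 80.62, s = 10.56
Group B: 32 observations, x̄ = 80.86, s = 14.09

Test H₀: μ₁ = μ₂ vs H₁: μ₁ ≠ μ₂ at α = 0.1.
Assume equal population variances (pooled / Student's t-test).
Student's two-sample t-test (equal variances):
H₀: μ₁ = μ₂
H₁: μ₁ ≠ μ₂
df = n₁ + n₂ - 2 = 56
Pooled variance s_p² = [(n₁-1)s₁² + (n₂-1)s₂²] / (n₁ + n₂ - 2) = [(25)(10.56²) + (31)(14.09²)] / 56 = 159.6823
SE = √(s_p²(1/n₁ + 1/n₂)) = √(159.6823 × (1/26 + 1/32)) = 3.3364
t = (x̄₁ - x̄₂) / SE = (80.62 - 80.86) / 3.3364 = -0.24 / 3.3364 = -0.072
p-value = 0.9429

Since p-value > α = 0.1, we fail to reject H₀.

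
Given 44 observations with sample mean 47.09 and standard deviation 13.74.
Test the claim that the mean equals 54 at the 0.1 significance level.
One-sample t-test:
H₀: μ = 54
H₁: μ ≠ 54
df = n - 1 = 43
t = (x̄ - μ₀) / (s/√n) = (47.09 - 54) / (13.74/√44) = -3.336
p-value = 0.0018

Since p-value < α = 0.1, we reject H₀.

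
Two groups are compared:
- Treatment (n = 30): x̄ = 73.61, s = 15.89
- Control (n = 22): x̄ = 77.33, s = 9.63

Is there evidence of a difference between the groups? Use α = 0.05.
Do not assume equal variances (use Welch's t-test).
Welch's two-sample t-test:
H₀: μ₁ = μ₂
H₁: μ₁ ≠ μ₂
s₁²/n₁ = 15.89²/30 = 8.4164,  s₂²/n₂ = 9.63²/22 = 4.2153
SE = √(s₁²/n₁ + s₂²/n₂) = √(8.4164 + 4.2153) = 3.5541
df (Welch-Satterthwaite) = (s₁²/n₁ + s₂²/n₂)² / [(s₁²/n₁)²/(n₁-1) + (s₂²/n₂)²/(n₂-1)] ≈ 48.52
t = (x̄₁ - x̄₂) / SE = (73.61 - 77.33) / 3.5541 = -3.72 / 3.5541 = -1.047
p-value = 0.3004

Since p-value > α = 0.05, we fail to reject H₀.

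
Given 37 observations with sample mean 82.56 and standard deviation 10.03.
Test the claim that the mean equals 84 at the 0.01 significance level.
One-sample t-test:
H₀: μ = 84
H₁: μ ≠ 84
df = n - 1 = 36
t = (x̄ - μ₀) / (s/√n) = (82.56 - 84) / (10.03/√37) = -0.873
p-value = 0.3883

Since p-value > α = 0.01, we fail to reject H₀.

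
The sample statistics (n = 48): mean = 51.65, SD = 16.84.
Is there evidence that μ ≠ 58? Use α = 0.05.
One-sample t-test:
H₀: μ = 58
H₁: μ ≠ 58
df = n - 1 = 47
t = (x̄ - μ₀) / (s/√n) = (51.65 - 58) / (16.84/√48) = -2.612
p-value = 0.0120

Since p-value < α = 0.05, we reject H₀.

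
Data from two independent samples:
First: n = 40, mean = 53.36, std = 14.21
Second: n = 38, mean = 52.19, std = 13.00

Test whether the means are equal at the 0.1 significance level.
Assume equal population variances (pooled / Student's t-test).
Student's two-sample t-test (equal variances):
H₀: μ₁ = μ₂
H₁: μ₁ ≠ μ₂
df = n₁ + n₂ - 2 = 76
Pooled variance s_p² = [(n₁-1)s₁² + (n₂-1)s₂²] / (n₁ + n₂ - 2) = [(39)(14.21²) + (37)(13.00²)] / 76 = 185.8953
SE = √(s_p²(1/n₁ + 1/n₂)) = √(185.8953 × (1/40 + 1/38)) = 3.0886
t = (x̄₁ - x̄₂) / SE = (53.36 - 52.19) / 3.0886 = 1.17 / 3.0886 = 0.379
p-value = 0.7059

Since p-value > α = 0.1, we fail to reject H₀.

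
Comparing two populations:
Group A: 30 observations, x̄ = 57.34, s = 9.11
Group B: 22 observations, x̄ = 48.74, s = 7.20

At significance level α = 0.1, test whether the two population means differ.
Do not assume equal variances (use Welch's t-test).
Welch's two-sample t-test:
H₀: μ₁ = μ₂
H₁: μ₁ ≠ μ₂
s₁²/n₁ = 9.11²/30 = 2.7664,  s₂²/n₂ = 7.20²/22 = 2.3564
SE = √(s₁²/n₁ + s₂²/n₂) = √(2.7664 + 2.3564) = 2.2634
df (Welch-Satterthwaite) = (s₁²/n₁ + s₂²/n₂)² / [(s₁²/n₁)²/(n₁-1) + (s₂²/n₂)²/(n₂-1)] ≈ 49.67
t = (x̄₁ - x̄₂) / SE = (57.34 - 48.74) / 2.2634 = 8.60 / 2.2634 = 3.800
p-value = 0.0004

Since p-value < α = 0.1, we reject H₀.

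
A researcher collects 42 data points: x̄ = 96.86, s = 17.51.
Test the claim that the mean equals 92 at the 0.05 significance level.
One-sample t-test:
H₀: μ = 92
H₁: μ ≠ 92
df = n - 1 = 41
t = (x̄ - μ₀) / (s/√n) = (96.86 - 92) / (17.51/√42) = 1.799
p-value = 0.0794

Since p-value > α = 0.05, we fail to reject H₀.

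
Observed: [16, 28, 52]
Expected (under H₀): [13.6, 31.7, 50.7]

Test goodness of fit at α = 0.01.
Chi-square goodness of fit test:
H₀: observed counts match expected distribution
H₁: observed counts differ from expected distribution
df = k - 1 = 2
χ² = Σ(O - E)²/E
   = (16 - 13.6)²/13.6 + (28 - 31.7)²/31.7 + (52 - 50.7)²/50.7
   = 0.424 + 0.432 + 0.033
   = 0.89
p-value = 0.6412

Since p-value > α = 0.01, we fail to reject H₀.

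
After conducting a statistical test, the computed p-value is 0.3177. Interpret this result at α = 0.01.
Since p = 0.3177 > α = 0.01, fail to reject H₀.
There is insufficient evidence to reject the null hypothesis; the result is not statistically significant at the 0.01 level.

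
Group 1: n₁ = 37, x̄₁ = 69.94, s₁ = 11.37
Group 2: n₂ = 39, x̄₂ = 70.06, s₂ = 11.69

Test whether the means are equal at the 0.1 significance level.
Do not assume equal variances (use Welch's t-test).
Welch's two-sample t-test:
H₀: μ₁ = μ₂
H₁: μ₁ ≠ μ₂
s₁²/n₁ = 11.37²/37 = 3.4940,  s₂²/n₂ = 11.69²/39 = 3.5040
SE = √(s₁²/n₁ + s₂²/n₂) = √(3.4940 + 3.5040) = 2.6454
df (Welch-Satterthwaite) = (s₁²/n₁ + s₂²/n₂)² / [(s₁²/n₁)²/(n₁-1) + (s₂²/n₂)²/(n₂-1)] ≈ 73.95
t = (x̄₁ - x̄₂) / SE = (69.94 - 70.06) / 2.6454 = -0.12 / 2.6454 = -0.045
p-value = 0.9639

Since p-value > α = 0.1, we fail to reject H₀.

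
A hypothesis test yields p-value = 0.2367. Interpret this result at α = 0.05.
Since p = 0.2367 > α = 0.05, fail to reject H₀.
There is insufficient evidence to reject the null hypothesis; the result is not statistically significant at the 0.05 level.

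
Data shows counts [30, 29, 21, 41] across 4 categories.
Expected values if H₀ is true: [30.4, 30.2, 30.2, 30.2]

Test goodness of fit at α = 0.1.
Chi-square goodness of fit test:
H₀: observed counts match expected distribution
H₁: observed counts differ from expected distribution
df = k - 1 = 3
χ² = Σ(O - E)²/E
   = (30 - 30.4)²/30.4 + (29 - 30.2)²/30.2 + (21 - 30.2)²/30.2 + (41 - 30.2)²/30.2
   = 0.005 + 0.048 + 2.803 + 3.862
   = 6.72
p-value = 0.0815

Since p-value < α = 0.1, we reject H₀.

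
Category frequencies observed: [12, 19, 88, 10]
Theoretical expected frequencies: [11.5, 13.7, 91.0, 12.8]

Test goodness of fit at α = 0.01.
Chi-square goodness of fit test:
H₀: observed counts match expected distribution
H₁: observed counts differ from expected distribution
df = k - 1 = 3
χ² = Σ(O - E)²/E
   = (12 - 11.5)²/11.5 + (19 - 13.7)²/13.7 + (88 - 91.0)²/91.0 + (10 - 12.8)²/12.8
   = 0.022 + 2.050 + 0.099 + 0.613
   = 2.78
p-value = 0.4262

Since p-value > α = 0.01, we fail to reject H₀.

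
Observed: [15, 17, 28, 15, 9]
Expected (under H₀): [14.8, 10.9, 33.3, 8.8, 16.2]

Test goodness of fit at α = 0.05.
Chi-square goodness of fit test:
H₀: observed counts match expected distribution
H₁: observed counts differ from expected distribution
df = k - 1 = 4
χ² = Σ(O - E)²/E
   = (15 - 14.8)²/14.8 + (17 - 10.9)²/10.9 + (28 - 33.3)²/33.3 + (15 - 8.8)²/8.8 + (9 - 16.2)²/16.2
   = 0.003 + 3.414 + 0.844 + 4.368 + 3.200
   = 11.83
p-value = 0.0187

Since p-value < α = 0.05, we reject H₀.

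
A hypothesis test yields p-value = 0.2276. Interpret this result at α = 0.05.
Since p = 0.2276 > α = 0.05, fail to reject H₀.
There is insufficient evidence to reject the null hypothesis; the result is not statistically significant at the 0.05 level.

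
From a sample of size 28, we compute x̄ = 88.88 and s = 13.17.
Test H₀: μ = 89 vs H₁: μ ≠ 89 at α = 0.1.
One-sample t-test:
H₀: μ = 89
H₁: μ ≠ 89
df = n - 1 = 27
t = (x̄ - μ₀) / (s/√n) = (88.88 - 89) / (13.17/√28) = -0.048
p-value = 0.9619

Since p-value > α = 0.1, we fail to reject H₀.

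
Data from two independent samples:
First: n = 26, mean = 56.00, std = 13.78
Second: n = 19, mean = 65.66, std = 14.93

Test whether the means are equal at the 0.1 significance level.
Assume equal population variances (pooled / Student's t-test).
Student's two-sample t-test (equal variances):
H₀: μ₁ = μ₂
H₁: μ₁ ≠ μ₂
df = n₁ + n₂ - 2 = 43
Pooled variance s_p² = [(n₁-1)s₁² + (n₂-1)s₂²] / (n₁ + n₂ - 2) = [(25)(13.78²) + (18)(14.93²)] / 43 = 203.7093
SE = √(s_p²(1/n₁ + 1/n₂)) = √(203.7093 × (1/26 + 1/19)) = 4.3077
t = (x̄₁ - x̄₂) / SE = (56.00 - 65.66) / 4.3077 = -9.66 / 4.3077 = -2.242
p-value = 0.0301

Since p-value < α = 0.1, we reject H₀.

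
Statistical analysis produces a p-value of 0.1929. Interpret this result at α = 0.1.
Since p = 0.1929 > α = 0.1, fail to reject H₀.
There is insufficient evidence to reject the null hypothesis; the result is not statistically significant at the 0.1 level.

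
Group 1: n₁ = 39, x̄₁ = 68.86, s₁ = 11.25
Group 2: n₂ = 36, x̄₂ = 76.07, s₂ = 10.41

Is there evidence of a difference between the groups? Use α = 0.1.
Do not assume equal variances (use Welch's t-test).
Welch's two-sample t-test:
H₀: μ₁ = μ₂
H₁: μ₁ ≠ μ₂
s₁²/n₁ = 11.25²/39 = 3.2452,  s₂²/n₂ = 10.41²/36 = 3.0102
SE = √(s₁²/n₁ + s₂²/n₂) = √(3.2452 + 3.0102) = 2.5011
df (Welch-Satterthwaite) = (s₁²/n₁ + s₂²/n₂)² / [(s₁²/n₁)²/(n₁-1) + (s₂²/n₂)²/(n₂-1)] ≈ 73.00
t = (x̄₁ - x̄₂) / SE = (68.86 - 76.07) / 2.5011 = -7.21 / 2.5011 = -2.883
p-value = 0.0052

Since p-value < α = 0.1, we reject H₀.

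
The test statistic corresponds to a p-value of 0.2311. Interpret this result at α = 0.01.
Since p = 0.2311 > α = 0.01, fail to reject H₀.
There is insufficient evidence to reject the null hypothesis; the result is not statistically significant at the 0.01 level.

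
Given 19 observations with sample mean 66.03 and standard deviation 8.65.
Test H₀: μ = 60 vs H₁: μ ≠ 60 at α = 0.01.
One-sample t-test:
H₀: μ = 60
H₁: μ ≠ 60
df = n - 1 = 18
t = (x̄ - μ₀) / (s/√n) = (66.03 - 60) / (8.65/√19) = 3.039
p-value = 0.0071

Since p-value < α = 0.01, we reject H₀.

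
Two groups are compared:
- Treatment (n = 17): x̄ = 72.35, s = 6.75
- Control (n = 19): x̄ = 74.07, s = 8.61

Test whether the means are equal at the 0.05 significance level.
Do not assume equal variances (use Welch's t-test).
Welch's two-sample t-test:
H₀: μ₁ = μ₂
H₁: μ₁ ≠ μ₂
s₁²/n₁ = 6.75²/17 = 2.6801,  s₂²/n₂ = 8.61²/19 = 3.9017
SE = √(s₁²/n₁ + s₂²/n₂) = √(2.6801 + 3.9017) = 2.5655
df (Welch-Satterthwaite) = (s₁²/n₁ + s₂²/n₂)² / [(s₁²/n₁)²/(n₁-1) + (s₂²/n₂)²/(n₂-1)] ≈ 33.46
t = (x̄₁ - x̄₂) / SE = (72.35 - 74.07) / 2.5655 = -1.72 / 2.5655 = -0.670
p-value = 0.5072

Since p-value > α = 0.05, we fail to reject H₀.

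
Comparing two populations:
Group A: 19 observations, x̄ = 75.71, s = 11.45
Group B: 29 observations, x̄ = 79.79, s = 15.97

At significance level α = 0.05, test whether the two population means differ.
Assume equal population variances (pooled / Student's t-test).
Student's two-sample t-test (equal variances):
H₀: μ₁ = μ₂
H₁: μ₁ ≠ μ₂
df = n₁ + n₂ - 2 = 46
Pooled variance s_p² = [(n₁-1)s₁² + (n₂-1)s₂²] / (n₁ + n₂ - 2) = [(18)(11.45²) + (28)(15.97²)] / 46 = 206.5433
SE = √(s_p²(1/n₁ + 1/n₂)) = √(206.5433 × (1/19 + 1/29)) = 4.2418
t = (x̄₁ - x̄₂) / SE = (75.71 - 79.79) / 4.2418 = -4.08 / 4.2418 = -0.962
p-value = 0.3412

Since p-value > α = 0.05, we fail to reject H₀.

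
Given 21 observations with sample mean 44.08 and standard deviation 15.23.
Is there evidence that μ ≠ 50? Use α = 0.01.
One-sample t-test:
H₀: μ = 50
H₁: μ ≠ 50
df = n - 1 = 20
t = (x̄ - μ₀) / (s/√n) = (44.08 - 50) / (15.23/√21) = -1.781
p-value = 0.0901

Since p-value > α = 0.01, we fail to reject H₀.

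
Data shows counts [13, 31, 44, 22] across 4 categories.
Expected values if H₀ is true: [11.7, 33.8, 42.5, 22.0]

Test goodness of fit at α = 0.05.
Chi-square goodness of fit test:
H₀: observed counts match expected distribution
H₁: observed counts differ from expected distribution
df = k - 1 = 3
χ² = Σ(O - E)²/E
   = (13 - 11.7)²/11.7 + (31 - 33.8)²/33.8 + (44 - 42.5)²/42.5 + (22 - 22.0)²/22.0
   = 0.144 + 0.232 + 0.053 + 0.000
   = 0.43
p-value = 0.9341

Since p-value > α = 0.05, we fail to reject H₀.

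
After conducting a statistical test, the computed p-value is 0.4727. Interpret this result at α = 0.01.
Since p = 0.4727 > α = 0.01, fail to reject H₀.
There is insufficient evidence to reject the null hypothesis; the result is not statistically significant at the 0.01 level.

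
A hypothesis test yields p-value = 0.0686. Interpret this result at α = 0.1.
Since p = 0.0686 < α = 0.1, reject H₀.
There is sufficient evidence to reject the null hypothesis; the result is statistically significant at the 0.1 level.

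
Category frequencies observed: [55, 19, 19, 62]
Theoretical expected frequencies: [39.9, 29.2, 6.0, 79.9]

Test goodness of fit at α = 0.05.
Chi-square goodness of fit test:
H₀: observed counts match expected distribution
H₁: observed counts differ from expected distribution
df = k - 1 = 3
χ² = Σ(O - E)²/E
   = (55 - 39.9)²/39.9 + (19 - 29.2)²/29.2 + (19 - 6.0)²/6.0 + (62 - 79.9)²/79.9
   = 5.715 + 3.563 + 28.167 + 4.010
   = 41.45
p-value < 0.0001

Since p-value < α = 0.05, we reject H₀.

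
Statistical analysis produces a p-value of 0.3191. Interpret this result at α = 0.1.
Since p = 0.3191 > α = 0.1, fail to reject H₀.
There is insufficient evidence to reject the null hypothesis; the result is not statistically significant at the 0.1 level.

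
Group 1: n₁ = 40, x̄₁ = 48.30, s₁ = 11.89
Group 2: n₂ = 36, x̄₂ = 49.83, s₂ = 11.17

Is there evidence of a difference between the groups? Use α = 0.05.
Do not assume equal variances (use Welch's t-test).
Welch's two-sample t-test:
H₀: μ₁ = μ₂
H₁: μ₁ ≠ μ₂
s₁²/n₁ = 11.89²/40 = 3.5343,  s₂²/n₂ = 11.17²/36 = 3.4658
SE = √(s₁²/n₁ + s₂²/n₂) = √(3.5343 + 3.4658) = 2.6458
df (Welch-Satterthwaite) = (s₁²/n₁ + s₂²/n₂)² / [(s₁²/n₁)²/(n₁-1) + (s₂²/n₂)²/(n₂-1)] ≈ 73.85
t = (x̄₁ - x̄₂) / SE = (48.30 - 49.83) / 2.6458 = -1.53 / 2.6458 = -0.578
p-value = 0.5648

Since p-value > α = 0.05, we fail to reject H₀.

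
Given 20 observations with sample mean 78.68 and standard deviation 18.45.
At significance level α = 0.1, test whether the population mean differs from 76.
One-sample t-test:
H₀: μ = 76
H₁: μ ≠ 76
df = n - 1 = 19
t = (x̄ - μ₀) / (s/√n) = (78.68 - 76) / (18.45/√20) = 0.650
p-value = 0.5237

Since p-value > α = 0.1, we fail to reject H₀.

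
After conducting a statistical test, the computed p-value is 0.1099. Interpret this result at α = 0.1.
Since p = 0.1099 > α = 0.1, fail to reject H₀.
There is insufficient evidence to reject the null hypothesis; the result is not statistically significant at the 0.1 level.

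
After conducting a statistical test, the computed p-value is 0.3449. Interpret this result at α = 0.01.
Since p = 0.3449 > α = 0.01, fail to reject H₀.
There is insufficient evidence to reject the null hypothesis; the result is not statistically significant at the 0.01 level.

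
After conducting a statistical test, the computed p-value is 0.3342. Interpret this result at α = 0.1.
Since p = 0.3342 > α = 0.1, fail to reject H₀.
There is insufficient evidence to reject the null hypothesis; the result is not statistically significant at the 0.1 level.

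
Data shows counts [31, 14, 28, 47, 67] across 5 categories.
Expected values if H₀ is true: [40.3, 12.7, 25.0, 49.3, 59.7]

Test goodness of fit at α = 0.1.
Chi-square goodness of fit test:
H₀: observed counts match expected distribution
H₁: observed counts differ from expected distribution
df = k - 1 = 4
χ² = Σ(O - E)²/E
   = (31 - 40.3)²/40.3 + (14 - 12.7)²/12.7 + (28 - 25.0)²/25.0 + (47 - 49.3)²/49.3 + (67 - 59.7)²/59.7
   = 2.146 + 0.133 + 0.360 + 0.107 + 0.893
   = 3.64
p-value = 0.4570

Since p-value > α = 0.1, we fail to reject H₀.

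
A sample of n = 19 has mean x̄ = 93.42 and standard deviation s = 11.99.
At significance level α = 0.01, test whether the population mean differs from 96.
One-sample t-test:
H₀: μ = 96
H₁: μ ≠ 96
df = n - 1 = 18
t = (x̄ - μ₀) / (s/√n) = (93.42 - 96) / (11.99/√19) = -0.938
p-value = 0.3607

Since p-value > α = 0.01, we fail to reject H₀.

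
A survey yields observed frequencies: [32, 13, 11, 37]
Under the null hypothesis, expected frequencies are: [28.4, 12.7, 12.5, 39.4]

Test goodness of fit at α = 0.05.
Chi-square goodness of fit test:
H₀: observed counts match expected distribution
H₁: observed counts differ from expected distribution
df = k - 1 = 3
χ² = Σ(O - E)²/E
   = (32 - 28.4)²/28.4 + (13 - 12.7)²/12.7 + (11 - 12.5)²/12.5 + (37 - 39.4)²/39.4
   = 0.456 + 0.007 + 0.180 + 0.146
   = 0.79
p-value = 0.8519

Since p-value > α = 0.05, we fail to reject H₀.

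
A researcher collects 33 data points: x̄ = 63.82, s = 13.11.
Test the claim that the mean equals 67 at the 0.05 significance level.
One-sample t-test:
H₀: μ = 67
H₁: μ ≠ 67
df = n - 1 = 32
t = (x̄ - μ₀) / (s/√n) = (63.82 - 67) / (13.11/√33) = -1.393
p-value = 0.1731

Since p-value > α = 0.05, we fail to reject H₀.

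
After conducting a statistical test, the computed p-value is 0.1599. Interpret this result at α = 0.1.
Since p = 0.1599 > α = 0.1, fail to reject H₀.
There is insufficient evidence to reject the null hypothesis; the result is not statistically significant at the 0.1 level.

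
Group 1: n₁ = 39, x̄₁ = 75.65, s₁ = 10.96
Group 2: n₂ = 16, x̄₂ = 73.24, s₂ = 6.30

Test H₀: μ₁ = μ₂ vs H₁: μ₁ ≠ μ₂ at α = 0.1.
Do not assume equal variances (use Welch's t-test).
Welch's two-sample t-test:
H₀: μ₁ = μ₂
H₁: μ₁ ≠ μ₂
s₁²/n₁ = 10.96²/39 = 3.0800,  s₂²/n₂ = 6.30²/16 = 2.4806
SE = √(s₁²/n₁ + s₂²/n₂) = √(3.0800 + 2.4806) = 2.3581
df (Welch-Satterthwaite) = (s₁²/n₁ + s₂²/n₂)² / [(s₁²/n₁)²/(n₁-1) + (s₂²/n₂)²/(n₂-1)] ≈ 46.86
t = (x̄₁ - x̄₂) / SE = (75.65 - 73.24) / 2.3581 = 2.41 / 2.3581 = 1.022
p-value = 0.3120

Since p-value > α = 0.1, we fail to reject H₀.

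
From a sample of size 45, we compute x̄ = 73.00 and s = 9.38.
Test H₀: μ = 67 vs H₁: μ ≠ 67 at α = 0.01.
One-sample t-test:
H₀: μ = 67
H₁: μ ≠ 67
df = n - 1 = 44
t = (x̄ - μ₀) / (s/√n) = (73.00 - 67) / (9.38/√45) = 4.291
p-value = 0.0001

Since p-value < α = 0.01, we reject H₀.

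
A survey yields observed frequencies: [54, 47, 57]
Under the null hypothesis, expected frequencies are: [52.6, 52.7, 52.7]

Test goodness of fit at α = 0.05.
Chi-square goodness of fit test:
H₀: observed counts match expected distribution
H₁: observed counts differ from expected distribution
df = k - 1 = 2
χ² = Σ(O - E)²/E
   = (54 - 52.6)²/52.6 + (47 - 52.7)²/52.7 + (57 - 52.7)²/52.7
   = 0.037 + 0.617 + 0.351
   = 1.00
p-value = 0.6051

Since p-value > α = 0.05, we fail to reject H₀.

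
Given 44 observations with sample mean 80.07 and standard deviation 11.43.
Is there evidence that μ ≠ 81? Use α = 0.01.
One-sample t-test:
H₀: μ = 81
H₁: μ ≠ 81
df = n - 1 = 43
t = (x̄ - μ₀) / (s/√n) = (80.07 - 81) / (11.43/√44) = -0.540
p-value = 0.5922

Since p-value > α = 0.01, we fail to reject H₀.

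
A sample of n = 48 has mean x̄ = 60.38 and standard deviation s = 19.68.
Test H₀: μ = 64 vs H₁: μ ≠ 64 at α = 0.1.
One-sample t-test:
H₀: μ = 64
H₁: μ ≠ 64
df = n - 1 = 47
t = (x̄ - μ₀) / (s/√n) = (60.38 - 64) / (19.68/√48) = -1.274
p-value = 0.2088

Since p-value > α = 0.1, we fail to reject H₀.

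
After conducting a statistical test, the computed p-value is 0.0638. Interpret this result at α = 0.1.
Since p = 0.0638 < α = 0.1, reject H₀.
There is sufficient evidence to reject the null hypothesis; the result is statistically significant at the 0.1 level.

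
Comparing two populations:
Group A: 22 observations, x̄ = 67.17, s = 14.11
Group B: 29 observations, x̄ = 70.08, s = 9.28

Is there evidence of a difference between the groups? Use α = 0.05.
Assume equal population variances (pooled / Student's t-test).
Student's two-sample t-test (equal variances):
H₀: μ₁ = μ₂
H₁: μ₁ ≠ μ₂
df = n₁ + n₂ - 2 = 49
Pooled variance s_p² = [(n₁-1)s₁² + (n₂-1)s₂²] / (n₁ + n₂ - 2) = [(21)(14.11²) + (28)(9.28²)] / 49 = 134.5357
SE = √(s_p²(1/n₁ + 1/n₂)) = √(134.5357 × (1/22 + 1/29)) = 3.2794
t = (x̄₁ - x̄₂) / SE = (67.17 - 70.08) / 3.2794 = -2.91 / 3.2794 = -0.887
p-value = 0.3792

Since p-value > α = 0.05, we fail to reject H₀.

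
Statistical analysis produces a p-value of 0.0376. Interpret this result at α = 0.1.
Since p = 0.0376 < α = 0.1, reject H₀.
There is sufficient evidence to reject the null hypothesis; the result is statistically significant at the 0.1 level.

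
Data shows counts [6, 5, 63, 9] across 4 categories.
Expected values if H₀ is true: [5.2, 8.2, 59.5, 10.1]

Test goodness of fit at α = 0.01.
Chi-square goodness of fit test:
H₀: observed counts match expected distribution
H₁: observed counts differ from expected distribution
df = k - 1 = 3
χ² = Σ(O - E)²/E
   = (6 - 5.2)²/5.2 + (5 - 8.2)²/8.2 + (63 - 59.5)²/59.5 + (9 - 10.1)²/10.1
   = 0.123 + 1.249 + 0.206 + 0.120
   = 1.70
p-value = 0.6375

Since p-value > α = 0.01, we fail to reject H₀.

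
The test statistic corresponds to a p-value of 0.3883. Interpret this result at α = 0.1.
Since p = 0.3883 > α = 0.1, fail to reject H₀.
There is insufficient evidence to reject the null hypothesis; the result is not statistically significant at the 0.1 level.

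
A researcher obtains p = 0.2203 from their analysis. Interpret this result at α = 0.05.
Since p = 0.2203 > α = 0.05, fail to reject H₀.
There is insufficient evidence to reject the null hypothesis; the result is not statistically significant at the 0.05 level.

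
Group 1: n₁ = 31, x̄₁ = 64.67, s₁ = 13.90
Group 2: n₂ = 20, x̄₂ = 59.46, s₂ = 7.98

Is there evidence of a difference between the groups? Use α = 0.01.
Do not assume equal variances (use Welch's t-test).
Welch's two-sample t-test:
H₀: μ₁ = μ₂
H₁: μ₁ ≠ μ₂
s₁²/n₁ = 13.90²/31 = 6.2326,  s₂²/n₂ = 7.98²/20 = 3.1840
SE = √(s₁²/n₁ + s₂²/n₂) = √(6.2326 + 3.1840) = 3.0686
df (Welch-Satterthwaite) = (s₁²/n₁ + s₂²/n₂)² / [(s₁²/n₁)²/(n₁-1) + (s₂²/n₂)²/(n₂-1)] ≈ 48.50
t = (x̄₁ - x̄₂) / SE = (64.67 - 59.46) / 3.0686 = 5.21 / 3.0686 = 1.698
p-value = 0.0960

Since p-value > α = 0.01, we fail to reject H₀.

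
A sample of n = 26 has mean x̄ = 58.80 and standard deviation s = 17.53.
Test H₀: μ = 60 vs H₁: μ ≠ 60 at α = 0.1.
One-sample t-test:
H₀: μ = 60
H₁: μ ≠ 60
df = n - 1 = 25
t = (x̄ - μ₀) / (s/√n) = (58.80 - 60) / (17.53/√26) = -0.349
p-value = 0.7300

Since p-value > α = 0.1, we fail to reject H₀.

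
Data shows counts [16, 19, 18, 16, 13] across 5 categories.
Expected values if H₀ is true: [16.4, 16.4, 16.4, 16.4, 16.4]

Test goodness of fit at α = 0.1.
Chi-square goodness of fit test:
H₀: observed counts match expected distribution
H₁: observed counts differ from expected distribution
df = k - 1 = 4
χ² = Σ(O - E)²/E
   = (16 - 16.4)²/16.4 + (19 - 16.4)²/16.4 + (18 - 16.4)²/16.4 + (16 - 16.4)²/16.4 + (13 - 16.4)²/16.4
   = 0.010 + 0.412 + 0.156 + 0.010 + 0.705
   = 1.29
p-value = 0.8626

Since p-value > α = 0.1, we fail to reject H₀.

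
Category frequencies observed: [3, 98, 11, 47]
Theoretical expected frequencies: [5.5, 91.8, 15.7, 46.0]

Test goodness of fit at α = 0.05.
Chi-square goodness of fit test:
H₀: observed counts match expected distribution
H₁: observed counts differ from expected distribution
df = k - 1 = 3
χ² = Σ(O - E)²/E
   = (3 - 5.5)²/5.5 + (98 - 91.8)²/91.8 + (11 - 15.7)²/15.7 + (47 - 46.0)²/46.0
   = 1.136 + 0.419 + 1.407 + 0.022
   = 2.98
p-value = 0.3941

Since p-value > α = 0.05, we fail to reject H₀.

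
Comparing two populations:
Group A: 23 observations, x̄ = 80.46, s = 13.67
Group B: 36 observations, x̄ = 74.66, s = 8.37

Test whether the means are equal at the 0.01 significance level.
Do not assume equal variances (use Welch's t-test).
Welch's two-sample t-test:
H₀: μ₁ = μ₂
H₁: μ₁ ≠ μ₂
s₁²/n₁ = 13.67²/23 = 8.1247,  s₂²/n₂ = 8.37²/36 = 1.9460
SE = √(s₁²/n₁ + s₂²/n₂) = √(8.1247 + 1.9460) = 3.1734
df (Welch-Satterthwaite) = (s₁²/n₁ + s₂²/n₂)² / [(s₁²/n₁)²/(n₁-1) + (s₂²/n₂)²/(n₂-1)] ≈ 32.62
t = (x̄₁ - x̄₂) / SE = (80.46 - 74.66) / 3.1734 = 5.80 / 3.1734 = 1.828
p-value = 0.0768

Since p-value > α = 0.01, we fail to reject H₀.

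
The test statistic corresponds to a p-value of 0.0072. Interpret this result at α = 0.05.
Since p = 0.0072 < α = 0.05, reject H₀.
There is sufficient evidence to reject the null hypothesis; the result is statistically significant at the 0.05 level.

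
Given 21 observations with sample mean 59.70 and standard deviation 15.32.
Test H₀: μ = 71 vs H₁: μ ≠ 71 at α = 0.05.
One-sample t-test:
H₀: μ = 71
H₁: μ ≠ 71
df = n - 1 = 20
t = (x̄ - μ₀) / (s/√n) = (59.70 - 71) / (15.32/√21) = -3.380
p-value = 0.0030

Since p-value < α = 0.05, we reject H₀.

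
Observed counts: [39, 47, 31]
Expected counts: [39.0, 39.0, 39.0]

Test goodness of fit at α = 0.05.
Chi-square goodness of fit test:
H₀: observed counts match expected distribution
H₁: observed counts differ from expected distribution
df = k - 1 = 2
χ² = Σ(O - E)²/E
   = (39 - 39.0)²/39.0 + (47 - 39.0)²/39.0 + (31 - 39.0)²/39.0
   = 0.000 + 1.641 + 1.641
   = 3.28
p-value = 0.1938

Since p-value > α = 0.05, we fail to reject H₀.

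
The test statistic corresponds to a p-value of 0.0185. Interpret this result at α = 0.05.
Since p = 0.0185 < α = 0.05, reject H₀.
There is sufficient evidence to reject the null hypothesis; the result is statistically significant at the 0.05 level.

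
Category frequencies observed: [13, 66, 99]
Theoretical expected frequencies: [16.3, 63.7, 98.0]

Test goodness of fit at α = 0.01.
Chi-square goodness of fit test:
H₀: observed counts match expected distribution
H₁: observed counts differ from expected distribution
df = k - 1 = 2
χ² = Σ(O - E)²/E
   = (13 - 16.3)²/16.3 + (66 - 63.7)²/63.7 + (99 - 98.0)²/98.0
   = 0.668 + 0.083 + 0.010
   = 0.76
p-value = 0.6834

Since p-value > α = 0.01, we fail to reject H₀.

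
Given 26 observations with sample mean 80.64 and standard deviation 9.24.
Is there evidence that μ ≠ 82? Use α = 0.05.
One-sample t-test:
H₀: μ = 82
H₁: μ ≠ 82
df = n - 1 = 25
t = (x̄ - μ₀) / (s/√n) = (80.64 - 82) / (9.24/√26) = -0.751
p-value = 0.4600

Since p-value > α = 0.05, we fail to reject H₀.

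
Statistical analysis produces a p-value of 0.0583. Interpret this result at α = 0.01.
Since p = 0.0583 > α = 0.01, fail to reject H₀.
There is insufficient evidence to reject the null hypothesis; the result is not statistically significant at the 0.01 level.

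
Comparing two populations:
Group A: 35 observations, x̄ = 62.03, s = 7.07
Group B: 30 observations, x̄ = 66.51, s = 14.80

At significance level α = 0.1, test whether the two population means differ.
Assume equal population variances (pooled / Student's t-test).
Student's two-sample t-test (equal variances):
H₀: μ₁ = μ₂
H₁: μ₁ ≠ μ₂
df = n₁ + n₂ - 2 = 63
Pooled variance s_p² = [(n₁-1)s₁² + (n₂-1)s₂²] / (n₁ + n₂ - 2) = [(34)(7.07²) + (29)(14.80²)] / 63 = 127.8039
SE = √(s_p²(1/n₁ + 1/n₂)) = √(127.8039 × (1/35 + 1/30)) = 2.8128
t = (x̄₁ - x̄₂) / SE = (62.03 - 66.51) / 2.8128 = -4.48 / 2.8128 = -1.593
p-value = 0.1162

Since p-value > α = 0.1, we fail to reject H₀.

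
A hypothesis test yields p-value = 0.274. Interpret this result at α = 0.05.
Since p = 0.274 > α = 0.05, fail to reject H₀.
There is insufficient evidence to reject the null hypothesis; the result is not statistically significant at the 0.05 level.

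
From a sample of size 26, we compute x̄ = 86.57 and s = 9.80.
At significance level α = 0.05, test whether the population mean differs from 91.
One-sample t-test:
H₀: μ = 91
H₁: μ ≠ 91
df = n - 1 = 25
t = (x̄ - μ₀) / (s/√n) = (86.57 - 91) / (9.80/√26) = -2.305
p-value = 0.0298

Since p-value < α = 0.05, we reject H₀.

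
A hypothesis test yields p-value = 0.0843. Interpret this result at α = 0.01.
Since p = 0.0843 > α = 0.01, fail to reject H₀.
There is insufficient evidence to reject the null hypothesis; the result is not statistically significant at the 0.01 level.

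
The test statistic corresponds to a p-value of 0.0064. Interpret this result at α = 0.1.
Since p = 0.0064 < α = 0.1, reject H₀.
There is sufficient evidence to reject the null hypothesis; the result is statistically significant at the 0.1 level.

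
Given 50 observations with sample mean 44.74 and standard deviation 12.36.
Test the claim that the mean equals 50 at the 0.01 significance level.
One-sample t-test:
H₀: μ = 50
H₁: μ ≠ 50
df = n - 1 = 49
t = (x̄ - μ₀) / (s/√n) = (44.74 - 50) / (12.36/√50) = -3.009
p-value = 0.0041

Since p-value < α = 0.01, we reject H₀.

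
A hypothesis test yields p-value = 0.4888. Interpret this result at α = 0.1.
Since p = 0.4888 > α = 0.1, fail to reject H₀.
There is insufficient evidence to reject the null hypothesis; the result is not statistically significant at the 0.1 level.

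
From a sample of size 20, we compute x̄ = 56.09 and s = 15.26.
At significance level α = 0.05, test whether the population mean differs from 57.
One-sample t-test:
H₀: μ = 57
H₁: μ ≠ 57
df = n - 1 = 19
t = (x̄ - μ₀) / (s/√n) = (56.09 - 57) / (15.26/√20) = -0.267
p-value = 0.7926

Since p-value > α = 0.05, we fail to reject H₀.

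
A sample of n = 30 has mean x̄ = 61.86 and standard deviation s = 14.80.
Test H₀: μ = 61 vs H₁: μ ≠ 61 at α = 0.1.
One-sample t-test:
H₀: μ = 61
H₁: μ ≠ 61
df = n - 1 = 29
t = (x̄ - μ₀) / (s/√n) = (61.86 - 61) / (14.80/√30) = 0.318
p-value = 0.7526

Since p-value > α = 0.1, we fail to reject H₀.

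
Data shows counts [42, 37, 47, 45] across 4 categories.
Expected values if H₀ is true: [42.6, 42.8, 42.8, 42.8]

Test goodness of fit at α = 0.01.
Chi-square goodness of fit test:
H₀: observed counts match expected distribution
H₁: observed counts differ from expected distribution
df = k - 1 = 3
χ² = Σ(O - E)²/E
   = (42 - 42.6)²/42.6 + (37 - 42.8)²/42.8 + (47 - 42.8)²/42.8 + (45 - 42.8)²/42.8
   = 0.008 + 0.786 + 0.412 + 0.113
   = 1.32
p-value = 0.7245

Since p-value > α = 0.01, we fail to reject H₀.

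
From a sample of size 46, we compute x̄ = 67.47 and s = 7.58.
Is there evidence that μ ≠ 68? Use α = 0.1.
One-sample t-test:
H₀: μ = 68
H₁: μ ≠ 68
df = n - 1 = 45
t = (x̄ - μ₀) / (s/√n) = (67.47 - 68) / (7.58/√46) = -0.474
p-value = 0.6376

Since p-value > α = 0.1, we fail to reject H₀.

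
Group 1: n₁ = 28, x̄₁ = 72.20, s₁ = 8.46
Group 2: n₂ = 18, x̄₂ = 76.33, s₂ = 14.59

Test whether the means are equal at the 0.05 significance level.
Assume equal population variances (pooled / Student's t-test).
Student's two-sample t-test (equal variances):
H₀: μ₁ = μ₂
H₁: μ₁ ≠ μ₂
df = n₁ + n₂ - 2 = 44
Pooled variance s_p² = [(n₁-1)s₁² + (n₂-1)s₂²] / (n₁ + n₂ - 2) = [(27)(8.46²) + (17)(14.59²)] / 44 = 126.1634
SE = √(s_p²(1/n₁ + 1/n₂)) = √(126.1634 × (1/28 + 1/18)) = 3.3934
t = (x̄₁ - x̄₂) / SE = (72.20 - 76.33) / 3.3934 = -4.13 / 3.3934 = -1.217
p-value = 0.2301

Since p-value > α = 0.05, we fail to reject H₀.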